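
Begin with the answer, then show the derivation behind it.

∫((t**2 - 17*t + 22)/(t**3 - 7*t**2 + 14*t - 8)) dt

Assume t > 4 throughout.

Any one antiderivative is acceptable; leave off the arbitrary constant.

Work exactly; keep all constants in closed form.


The answer is -5*log(t - 4) + 4*log(t - 2) + 2*log(t - 1).
Step 1. Decompose ∫((t**2 - 17*t + 22)/(t**3 - 7*t**2 + 14*t - 8)) dt by partial fractions, (t**2 - 17*t + 22)/(t**3 - 7*t**2 + 14*t - 8) = 2/(t - 1) + 4/(t - 2) - 5/(t - 4): now ∫(-5/(t - 4)) dt + ∫(4/(t - 2)) dt + ∫(2/(t - 1)) dt.
Step 2. Evaluate the standard form [assuming t > 4]: now -5*log(t - 4) + ∫(4/(t - 2)) dt + ∫(2/(t - 1)) dt.
Step 3. Evaluate the standard form [assuming t > 1]: now -5*log(t - 4) + 2*log(t - 1) + ∫(4/(t - 2)) dt.
Step 4. Evaluate the standard form [assuming t > 2]: now -5*log(t - 4) + 4*log(t - 2) + 2*log(t - 1).
Answer: -5*log(t - 4) + 4*log(t - 2) + 2*log(t - 1).


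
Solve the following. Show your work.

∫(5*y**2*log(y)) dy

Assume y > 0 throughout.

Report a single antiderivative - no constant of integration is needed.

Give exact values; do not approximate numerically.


Step 1. Integrate ∫(5*y**2*log(y)) dy by parts with u = log(y), dv = (5*y**2) dy, so v = 5*y**3/3 [assuming y > 0]: now 5*y**3*log(y)/3 + ∫(-5*y**2/3) dy.
Step 2. Evaluate the standard form: now 5*y**3*log(y)/3 - 5*y**3/9.
Answer: 5*y**3*log(y)/3 - 5*y**3/9.


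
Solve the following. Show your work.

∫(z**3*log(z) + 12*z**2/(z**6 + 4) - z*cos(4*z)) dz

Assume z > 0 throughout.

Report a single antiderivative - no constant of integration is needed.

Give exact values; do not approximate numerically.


Step 1. Rewrite: now ∫(-z*cos(4*z)) dz + ∫(12*z**2/(z**6 + 4)) dz + ∫(z**3*log(z)) dz.
Step 2. Integrate ∫(z**3*log(z)) dz by parts with u = log(z), dv = (z**3) dz, so v = z**4/4 [assuming z > 0]: now z**4*log(z)/4 + ∫(-z**3/4) dz + ∫(-z*cos(4*z)) dz + ∫(12*z**2/(z**6 + 4)) dz.
Step 3. Evaluate the standard form: now z**4*log(z)/4 - z**4/16 + ∫(-z*cos(4*z)) dz + ∫(12*z**2/(z**6 + 4)) dz.
Step 4. Substitute u = z**3, turning ∫(12*z**2/(z**6 + 4)) dz into ∫(4/(u**2 + 4)) du: now z**4*log(z)/4 - z**4/16 + ∫(-z*cos(4*z)) dz + ∫(4/(u**2 + 4)) du.
Step 5. Evaluate the standard form: now z**4*log(z)/4 - z**4/16 + 2*atan(u/2) + ∫(-z*cos(4*z)) dz.
Step 6. Substitute back u = z**3: now z**4*log(z)/4 - z**4/16 + 2*atan(z**3/2) + ∫(-z*cos(4*z)) dz.
Step 7. Integrate ∫(-z*cos(4*z)) dz by parts with u = z, dv = (-cos(4*z)) dz, so v = -sin(4*z)/4: now z**4*log(z)/4 - z**4/16 - z*sin(4*z)/4 + 2*atan(z**3/2) + ∫(sin(4*z)/4) dz.
Step 8. Evaluate the standard form: now z**4*log(z)/4 - z**4/16 - z*sin(4*z)/4 - cos(4*z)/16 + 2*atan(z**3/2).
Answer: z**4*log(z)/4 - z**4/16 - z*sin(4*z)/4 - cos(4*z)/16 + 2*atan(z**3/2).


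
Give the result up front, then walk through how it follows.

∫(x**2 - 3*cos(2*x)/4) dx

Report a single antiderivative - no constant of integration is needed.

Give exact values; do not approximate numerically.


The answer is x**3/3 - 3*sin(2*x)/8.
Step 1. Rewrite: now ∫(x**2) dx + ∫(-3*cos(2*x)/4) dx.
Step 2. Evaluate the standard form: now x**3/3 + ∫(-3*cos(2*x)/4) dx.
Step 3. Evaluate the standard form: now x**3/3 - 3*sin(2*x)/8.
Answer: x**3/3 - 3*sin(2*x)/8.


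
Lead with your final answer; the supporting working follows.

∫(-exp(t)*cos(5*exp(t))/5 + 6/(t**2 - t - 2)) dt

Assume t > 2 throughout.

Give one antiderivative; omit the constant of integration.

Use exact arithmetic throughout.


The answer is 2*log(t - 2) - 2*log(t + 1) - sin(5*exp(t))/25.
Step 1. Rewrite: now ∫(-exp(t)*cos(5*exp(t))/5) dt + ∫(6/(t**2 - t - 2)) dt.
Step 2. Decompose ∫(6/(t**2 - t - 2)) dt by partial fractions, 6/(t**2 - t - 2) = -2/(t + 1) + 2/(t - 2): now ∫(-exp(t)*cos(5*exp(t))/5) dt + ∫(2/(t - 2)) dt + ∫(-2/(t + 1)) dt.
Step 3. Evaluate the standard form [assuming t > 2]: now 2*log(t - 2) + ∫(-exp(t)*cos(5*exp(t))/5) dt + ∫(-2/(t + 1)) dt.
Step 4. Evaluate the standard form [assuming t > -1]: now 2*log(t - 2) - 2*log(t + 1) + ∫(-exp(t)*cos(5*exp(t))/5) dt.
Step 5. Substitute u = exp(t), turning ∫(-exp(t)*cos(5*exp(t))/5) dt into ∫(-cos(5*u)/5) du: now 2*log(t - 2) - 2*log(t + 1) + ∫(-cos(5*u)/5) du.
Step 6. Evaluate the standard form: now 2*log(t - 2) - 2*log(t + 1) - sin(5*u)/25.
Step 7. Substitute back u = exp(t): now 2*log(t - 2) - 2*log(t + 1) - sin(5*exp(t))/25.
Answer: 2*log(t - 2) - 2*log(t + 1) - sin(5*exp(t))/25.


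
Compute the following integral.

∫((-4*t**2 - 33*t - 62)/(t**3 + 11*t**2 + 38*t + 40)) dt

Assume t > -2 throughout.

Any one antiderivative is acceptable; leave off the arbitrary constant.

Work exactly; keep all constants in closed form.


Answer: -2*log(t + 2) - 3*log(t + 4) + log(t + 5).


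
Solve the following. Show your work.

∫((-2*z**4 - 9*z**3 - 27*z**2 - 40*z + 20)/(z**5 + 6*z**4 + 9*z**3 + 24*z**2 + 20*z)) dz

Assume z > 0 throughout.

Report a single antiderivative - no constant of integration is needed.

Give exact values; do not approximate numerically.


Step 1. Decompose ∫((-2*z**4 - 9*z**3 - 27*z**2 - 40*z + 20)/(z**5 + 6*z**4 + 9*z**3 + 24*z**2 + 20*z)) dz by partial fractions, (-2*z**4 - 9*z**3 - 27*z**2 - 40*z + 20)/(z**5 + 6*z**4 + 9*z**3 + 24*z**2 + 20*z) = -4/(z**2 + 4) - 1/(z + 5) - 2/(z + 1) + 1/z: now ∫(1/z) dz + ∫(-2/(z + 1)) dz + ∫(-1/(z + 5)) dz + ∫(-4/(z**2 + 4)) dz.
Step 2. Evaluate the standard form [assuming z > 0]: now log(z) + ∫(-2/(z + 1)) dz + ∫(-1/(z + 5)) dz + ∫(-4/(z**2 + 4)) dz.
Step 3. Evaluate the standard form [assuming z > -1]: now log(z) - 2*log(z + 1) + ∫(-1/(z + 5)) dz + ∫(-4/(z**2 + 4)) dz.
Step 4. Evaluate the standard form [assuming z > -5]: now log(z) - 2*log(z + 1) - log(z + 5) + ∫(-4/(z**2 + 4)) dz.
Step 5. Evaluate the standard form: now log(z) - 2*log(z + 1) - log(z + 5) - 2*atan(z/2).
Answer: log(z) - 2*log(z + 1) - log(z + 5) - 2*atan(z/2).


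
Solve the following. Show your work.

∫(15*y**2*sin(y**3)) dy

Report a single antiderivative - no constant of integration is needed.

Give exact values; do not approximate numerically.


Step 1. Substitute u = y**3, turning ∫(15*y**2*sin(y**3)) dy into ∫(5*sin(u)) du: now ∫(5*sin(u)) du.
Step 2. Evaluate the standard form: now -5*cos(u).
Step 3. Substitute back u = y**3: now -5*cos(y**3).
Answer: -5*cos(y**3).


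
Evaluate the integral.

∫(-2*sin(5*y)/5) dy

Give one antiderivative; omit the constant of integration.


Answer: 2*cos(5*y)/25.


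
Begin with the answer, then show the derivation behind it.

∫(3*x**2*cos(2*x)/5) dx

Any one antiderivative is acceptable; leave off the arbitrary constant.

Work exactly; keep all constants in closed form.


The answer is 3*x**2*sin(2*x)/10 + 3*x*cos(2*x)/10 - 3*sin(2*x)/20.
Step 1. Integrate ∫(3*x**2*cos(2*x)/5) dx by parts with u = x**2, dv = (3*cos(2*x)/5) dx, so v = 3*sin(2*x)/10: now 3*x**2*sin(2*x)/10 + ∫(-3*x*sin(2*x)/5) dx.
Step 2. Integrate ∫(-3*x*sin(2*x)/5) dx by parts with u = x, dv = (-3*sin(2*x)/5) dx, so v = 3*cos(2*x)/10: now 3*x**2*sin(2*x)/10 + 3*x*cos(2*x)/10 + ∫(-3*cos(2*x)/10) dx.
Step 3. Evaluate the standard form: now 3*x**2*sin(2*x)/10 + 3*x*cos(2*x)/10 - 3*sin(2*x)/20.
Answer: 3*x**2*sin(2*x)/10 + 3*x*cos(2*x)/10 - 3*sin(2*x)/20.


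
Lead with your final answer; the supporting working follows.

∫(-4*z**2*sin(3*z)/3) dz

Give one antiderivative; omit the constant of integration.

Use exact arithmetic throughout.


The answer is 4*z**2*cos(3*z)/9 - 8*z*sin(3*z)/27 - 8*cos(3*z)/81.
Step 1. Integrate ∫(-4*z**2*sin(3*z)/3) dz by parts with u = z**2, dv = (-4*sin(3*z)/3) dz, so v = 4*cos(3*z)/9: now 4*z**2*cos(3*z)/9 + ∫(-8*z*cos(3*z)/9) dz.
Step 2. Integrate ∫(-8*z*cos(3*z)/9) dz by parts with u = z, dv = (-8*cos(3*z)/9) dz, so v = -8*sin(3*z)/27: now 4*z**2*cos(3*z)/9 - 8*z*sin(3*z)/27 + ∫(8*sin(3*z)/27) dz.
Step 3. Evaluate the standard form: now 4*z**2*cos(3*z)/9 - 8*z*sin(3*z)/27 - 8*cos(3*z)/81.
Answer: 4*z**2*cos(3*z)/9 - 8*z*sin(3*z)/27 - 8*cos(3*z)/81.


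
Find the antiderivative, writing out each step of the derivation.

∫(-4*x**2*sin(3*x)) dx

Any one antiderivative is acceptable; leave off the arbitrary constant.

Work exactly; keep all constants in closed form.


Step 1. Integrate ∫(-4*x**2*sin(3*x)) dx by parts with u = x**2, dv = (-4*sin(3*x)) dx, so v = 4*cos(3*x)/3: now 4*x**2*cos(3*x)/3 + ∫(-8*x*cos(3*x)/3) dx.
Step 2. Integrate ∫(-8*x*cos(3*x)/3) dx by parts with u = x, dv = (-8*cos(3*x)/3) dx, so v = -8*sin(3*x)/9: now 4*x**2*cos(3*x)/3 - 8*x*sin(3*x)/9 + ∫(8*sin(3*x)/9) dx.
Step 3. Evaluate the standard form: now 4*x**2*cos(3*x)/3 - 8*x*sin(3*x)/9 - 8*cos(3*x)/27.
Answer: 4*x**2*cos(3*x)/3 - 8*x*sin(3*x)/9 - 8*cos(3*x)/27.


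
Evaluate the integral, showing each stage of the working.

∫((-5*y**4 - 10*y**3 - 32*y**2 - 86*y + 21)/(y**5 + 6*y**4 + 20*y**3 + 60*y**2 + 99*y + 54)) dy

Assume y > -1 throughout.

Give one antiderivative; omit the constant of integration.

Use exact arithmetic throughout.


Step 1. Decompose ∫((-5*y**4 - 10*y**3 - 32*y**2 - 86*y + 21)/(y**5 + 6*y**4 + 20*y**3 + 60*y**2 + 99*y + 54)) dy by partial fractions, (-5*y**4 - 10*y**3 - 32*y**2 - 86*y + 21)/(y**5 + 6*y**4 + 20*y**3 + 60*y**2 + 99*y + 54) = 2/(y**2 + 9) - 4/(y + 3) - 5/(y + 2) + 4/(y + 1): now ∫(4/(y + 1)) dy + ∫(-5/(y + 2)) dy + ∫(-4/(y + 3)) dy + ∫(2/(y**2 + 9)) dy.
Step 2. Evaluate the standard form [assuming y > -2]: now -5*log(y + 2) + ∫(4/(y + 1)) dy + ∫(-4/(y + 3)) dy + ∫(2/(y**2 + 9)) dy.
Step 3. Evaluate the standard form [assuming y > -3]: now -5*log(y + 2) - 4*log(y + 3) + ∫(4/(y + 1)) dy + ∫(2/(y**2 + 9)) dy.
Step 4. Evaluate the standard form [assuming y > -1]: now 4*log(y + 1) - 5*log(y + 2) - 4*log(y + 3) + ∫(2/(y**2 + 9)) dy.
Step 5. Evaluate the standard form: now 4*log(y + 1) - 5*log(y + 2) - 4*log(y + 3) + 2*atan(y/3)/3.
Answer: 4*log(y + 1) - 5*log(y + 2) - 4*log(y + 3) + 2*atan(y/3)/3.


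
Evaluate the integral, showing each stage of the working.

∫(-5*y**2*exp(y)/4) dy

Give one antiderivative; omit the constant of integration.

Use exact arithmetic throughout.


Step 1. Integrate ∫(-5*y**2*exp(y)/4) dy by parts with u = y**2, dv = (-5*exp(y)/4) dy, so v = -5*exp(y)/4: now -5*y**2*exp(y)/4 + ∫(5*y*exp(y)/2) dy.
Step 2. Integrate ∫(5*y*exp(y)/2) dy by parts with u = y, dv = (5*exp(y)/2) dy, so v = 5*exp(y)/2: now -5*y**2*exp(y)/4 + 5*y*exp(y)/2 + ∫(-5*exp(y)/2) dy.
Step 3. Evaluate the standard form: now -5*y**2*exp(y)/4 + 5*y*exp(y)/2 - 5*exp(y)/2.
Answer: -5*y**2*exp(y)/4 + 5*y*exp(y)/2 - 5*exp(y)/2.


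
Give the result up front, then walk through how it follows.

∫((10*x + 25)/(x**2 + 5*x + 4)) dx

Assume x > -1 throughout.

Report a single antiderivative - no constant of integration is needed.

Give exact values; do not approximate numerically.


The answer is 5*log(x + 1) + 5*log(x + 4).
Step 1. Decompose ∫((10*x + 25)/(x**2 + 5*x + 4)) dx by partial fractions, (10*x + 25)/(x**2 + 5*x + 4) = 5/(x + 4) + 5/(x + 1): now ∫(5/(x + 1)) dx + ∫(5/(x + 4)) dx.
Step 2. Evaluate the standard form [assuming x > -4]: now 5*log(x + 4) + ∫(5/(x + 1)) dx.
Step 3. Evaluate the standard form [assuming x > -1]: now 5*log(x + 1) + 5*log(x + 4).
Answer: 5*log(x + 1) + 5*log(x + 4).


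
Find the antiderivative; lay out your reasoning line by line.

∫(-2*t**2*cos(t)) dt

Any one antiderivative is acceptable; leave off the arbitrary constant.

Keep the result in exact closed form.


Step 1. Integrate ∫(-2*t**2*cos(t)) dt by parts with u = t**2, dv = (-2*cos(t)) dt, so v = -2*sin(t): now -2*t**2*sin(t) + ∫(4*t*sin(t)) dt.
Step 2. Integrate ∫(4*t*sin(t)) dt by parts with u = t, dv = (4*sin(t)) dt, so v = -4*cos(t): now -2*t**2*sin(t) - 4*t*cos(t) + ∫(4*cos(t)) dt.
Step 3. Evaluate the standard form: now -2*t**2*sin(t) - 4*t*cos(t) + 4*sin(t).
Answer: -2*t**2*sin(t) - 4*t*cos(t) + 4*sin(t).


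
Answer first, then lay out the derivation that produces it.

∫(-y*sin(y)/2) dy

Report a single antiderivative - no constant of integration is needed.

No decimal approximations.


The answer is y*cos(y)/2 - sin(y)/2.
Step 1. Integrate ∫(-y*sin(y)/2) dy by parts with u = y, dv = (-sin(y)/2) dy, so v = cos(y)/2: now y*cos(y)/2 + ∫(-cos(y)/2) dy.
Step 2. Evaluate the standard form: now y*cos(y)/2 - sin(y)/2.
Answer: y*cos(y)/2 - sin(y)/2.


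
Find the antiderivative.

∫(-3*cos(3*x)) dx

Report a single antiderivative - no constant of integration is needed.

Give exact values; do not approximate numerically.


Answer: -sin(3*x).


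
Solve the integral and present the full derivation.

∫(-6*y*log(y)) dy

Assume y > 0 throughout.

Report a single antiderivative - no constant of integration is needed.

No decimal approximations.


Step 1. Integrate ∫(-6*y*log(y)) dy by parts with u = log(y), dv = (-6*y) dy, so v = -3*y**2 [assuming y > 0]: now -3*y**2*log(y) + ∫(3*y) dy.
Step 2. Evaluate the standard form: now -3*y**2*log(y) + 3*y**2/2.
Answer: -3*y**2*log(y) + 3*y**2/2.


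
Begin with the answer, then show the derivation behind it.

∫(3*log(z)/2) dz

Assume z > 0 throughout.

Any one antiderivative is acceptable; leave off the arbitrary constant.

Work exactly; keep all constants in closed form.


The answer is 3*z*log(z)/2 - 3*z/2.
Step 1. Integrate ∫(3*log(z)/2) dz by parts with u = log(z), dv = (3/2) dz, so v = 3*z/2 [assuming z > 0]: now 3*z*log(z)/2 + ∫(-3/2) dz.
Step 2. Evaluate the standard form: now 3*z*log(z)/2 - 3*z/2.
Answer: 3*z*log(z)/2 - 3*z/2.


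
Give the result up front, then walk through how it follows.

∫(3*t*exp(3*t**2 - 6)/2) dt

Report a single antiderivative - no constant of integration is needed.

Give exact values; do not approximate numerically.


The answer is exp(3*t**2 - 6)/4.
Step 1. Substitute u = t**2 - 2, turning ∫(3*t*exp(3*t**2 - 6)/2) dt into ∫(3*exp(3*u)/4) du: now ∫(3*exp(3*u)/4) du.
Step 2. Evaluate the standard form: now exp(3*u)/4.
Step 3. Substitute back u = t**2 - 2: now exp(3*t**2 - 6)/4.
Answer: exp(3*t**2 - 6)/4.


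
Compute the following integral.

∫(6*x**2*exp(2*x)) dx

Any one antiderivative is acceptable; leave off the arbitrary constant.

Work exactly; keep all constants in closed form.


Answer: 3*x**2*exp(2*x) - 3*x*exp(2*x) + 3*exp(2*x)/2.


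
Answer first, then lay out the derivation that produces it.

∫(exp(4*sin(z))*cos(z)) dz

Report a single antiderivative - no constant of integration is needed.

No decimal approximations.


The answer is exp(4*sin(z))/4.
Step 1. Substitute u = sin(z), turning ∫(exp(4*sin(z))*cos(z)) dz into ∫(exp(4*u)) du: now ∫(exp(4*u)) du.
Step 2. Evaluate the standard form: now exp(4*u)/4.
Step 3. Substitute back u = sin(z): now exp(4*sin(z))/4.
Answer: exp(4*sin(z))/4.


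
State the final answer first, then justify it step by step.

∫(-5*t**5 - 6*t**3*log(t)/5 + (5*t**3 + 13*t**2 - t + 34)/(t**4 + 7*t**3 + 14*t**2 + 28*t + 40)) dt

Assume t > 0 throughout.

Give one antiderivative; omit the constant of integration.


The answer is -5*t**6/6 - 3*t**4*log(t)/10 + 3*t**4/40 + 2*log(t + 2) + 3*log(t + 5) - 3*atan(t/2)/2.
Step 1. Rewrite: now ∫(-5*t**5) dt + ∫(-6*t**3*log(t)/5) dt + ∫((5*t**3 + 13*t**2 - t + 34)/(t**4 + 7*t**3 + 14*t**2 + 28*t + 40)) dt.
Step 2. Evaluate the standard form: now -5*t**6/6 + ∫(-6*t**3*log(t)/5) dt + ∫((5*t**3 + 13*t**2 - t + 34)/(t**4 + 7*t**3 + 14*t**2 + 28*t + 40)) dt.
Step 3. Integrate ∫(-6*t**3*log(t)/5) dt by parts with u = log(t), dv = (-6*t**3/5) dt, so v = -3*t**4/10 [assuming t > 0]: now -5*t**6/6 - 3*t**4*log(t)/10 + ∫(3*t**3/10) dt + ∫((5*t**3 + 13*t**2 - t + 34)/(t**4 + 7*t**3 + 14*t**2 + 28*t + 40)) dt.
Step 4. Evaluate the standard form: now -5*t**6/6 - 3*t**4*log(t)/10 + 3*t**4/40 + ∫((5*t**3 + 13*t**2 - t + 34)/(t**4 + 7*t**3 + 14*t**2 + 28*t + 40)) dt.
Step 5. Decompose ∫((5*t**3 + 13*t**2 - t + 34)/(t**4 + 7*t**3 + 14*t**2 + 28*t + 40)) dt by partial fractions, (5*t**3 + 13*t**2 - t + 34)/(t**4 + 7*t**3 + 14*t**2 + 28*t + 40) = -3/(t**2 + 4) + 3/(t + 5) + 2/(t + 2): now -5*t**6/6 - 3*t**4*log(t)/10 + 3*t**4/40 + ∫(2/(t + 2)) dt + ∫(3/(t + 5)) dt + ∫(-3/(t**2 + 4)) dt.
Step 6. Evaluate the standard form [assuming t > -2]: now -5*t**6/6 - 3*t**4*log(t)/10 + 3*t**4/40 + 2*log(t + 2) + ∫(3/(t + 5)) dt + ∫(-3/(t**2 + 4)) dt.
Step 7. Evaluate the standard form [assuming t > -5]: now -5*t**6/6 - 3*t**4*log(t)/10 + 3*t**4/40 + 2*log(t + 2) + 3*log(t + 5) + ∫(-3/(t**2 + 4)) dt.
Step 8. Evaluate the standard form: now -5*t**6/6 - 3*t**4*log(t)/10 + 3*t**4/40 + 2*log(t + 2) + 3*log(t + 5) - 3*atan(t/2)/2.
Answer: -5*t**6/6 - 3*t**4*log(t)/10 + 3*t**4/40 + 2*log(t + 2) + 3*log(t + 5) - 3*atan(t/2)/2.


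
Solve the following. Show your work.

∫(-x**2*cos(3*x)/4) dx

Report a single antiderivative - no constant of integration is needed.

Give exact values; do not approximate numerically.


Step 1. Integrate ∫(-x**2*cos(3*x)/4) dx by parts with u = x**2, dv = (-cos(3*x)/4) dx, so v = -sin(3*x)/12: now -x**2*sin(3*x)/12 + ∫(x*sin(3*x)/6) dx.
Step 2. Integrate ∫(x*sin(3*x)/6) dx by parts with u = x, dv = (sin(3*x)/6) dx, so v = -cos(3*x)/18: now -x**2*sin(3*x)/12 - x*cos(3*x)/18 + ∫(cos(3*x)/18) dx.
Step 3. Evaluate the standard form: now -x**2*sin(3*x)/12 - x*cos(3*x)/18 + sin(3*x)/54.
Answer: -x**2*sin(3*x)/12 - x*cos(3*x)/18 + sin(3*x)/54.


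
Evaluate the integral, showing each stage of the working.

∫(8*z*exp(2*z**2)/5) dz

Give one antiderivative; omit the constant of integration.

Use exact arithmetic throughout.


Step 1. Substitute u = z**2, turning ∫(8*z*exp(2*z**2)/5) dz into ∫(4*exp(2*u)/5) du: now ∫(4*exp(2*u)/5) du.
Step 2. Evaluate the standard form: now 2*exp(2*u)/5.
Step 3. Substitute back u = z**2: now 2*exp(2*z**2)/5.
Answer: 2*exp(2*z**2)/5.


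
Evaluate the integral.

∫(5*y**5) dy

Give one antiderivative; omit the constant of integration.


Answer: 5*y**6/6.


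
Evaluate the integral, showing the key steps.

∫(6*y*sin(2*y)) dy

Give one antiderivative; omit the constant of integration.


Step 1. Integrate ∫(6*y*sin(2*y)) dy by parts with u = y, dv = (6*sin(2*y)) dy, so v = -3*cos(2*y): now -3*y*cos(2*y) + ∫(3*cos(2*y)) dy.
Step 2. Evaluate the standard form: now -3*y*cos(2*y) + 3*sin(2*y)/2.
Answer: -3*y*cos(2*y) + 3*sin(2*y)/2.


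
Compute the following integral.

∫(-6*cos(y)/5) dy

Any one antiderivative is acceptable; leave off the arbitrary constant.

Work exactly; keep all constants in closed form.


Answer: -6*sin(y)/5.


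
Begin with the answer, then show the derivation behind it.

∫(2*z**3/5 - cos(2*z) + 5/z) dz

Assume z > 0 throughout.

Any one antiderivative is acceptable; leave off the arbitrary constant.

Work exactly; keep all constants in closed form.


The answer is z**4/10 + 5*log(z) - sin(2*z)/2.
Step 1. Rewrite: now ∫(5/z) dz + ∫(2*z**3/5) dz + ∫(-cos(2*z)) dz.
Step 2. Evaluate the standard form: now -sin(2*z)/2 + ∫(5/z) dz + ∫(2*z**3/5) dz.
Step 3. Evaluate the standard form [assuming z > 0]: now 5*log(z) - sin(2*z)/2 + ∫(2*z**3/5) dz.
Step 4. Evaluate the standard form: now z**4/10 + 5*log(z) - sin(2*z)/2.
Answer: z**4/10 + 5*log(z) - sin(2*z)/2.


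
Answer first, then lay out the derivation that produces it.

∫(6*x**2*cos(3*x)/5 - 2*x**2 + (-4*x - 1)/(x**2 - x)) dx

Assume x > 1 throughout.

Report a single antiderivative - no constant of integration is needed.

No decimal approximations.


The answer is -2*x**3/3 + 2*x**2*sin(3*x)/5 + 4*x*cos(3*x)/15 + log(x) - 5*log(x - 1) - 4*sin(3*x)/45.
Step 1. Rewrite: now ∫(-2*x**2) dx + ∫(6*x**2*cos(3*x)/5) dx + ∫((-4*x - 1)/(x**2 - x)) dx.
Step 2. Decompose ∫((-4*x - 1)/(x**2 - x)) dx by partial fractions, (-4*x - 1)/(x**2 - x) = -5/(x - 1) + 1/x: now ∫(1/x) dx + ∫(-2*x**2) dx + ∫(6*x**2*cos(3*x)/5) dx + ∫(-5/(x - 1)) dx.
Step 3. Evaluate the standard form [assuming x > 1]: now -5*log(x - 1) + ∫(1/x) dx + ∫(-2*x**2) dx + ∫(6*x**2*cos(3*x)/5) dx.
Step 4. Evaluate the standard form [assuming x > 0]: now log(x) - 5*log(x - 1) + ∫(-2*x**2) dx + ∫(6*x**2*cos(3*x)/5) dx.
Step 5. Evaluate the standard form: now -2*x**3/3 + log(x) - 5*log(x - 1) + ∫(6*x**2*cos(3*x)/5) dx.
Step 6. Integrate ∫(6*x**2*cos(3*x)/5) dx by parts with u = x**2, dv = (6*cos(3*x)/5) dx, so v = 2*sin(3*x)/5: now -2*x**3/3 + 2*x**2*sin(3*x)/5 + log(x) - 5*log(x - 1) + ∫(-4*x*sin(3*x)/5) dx.
Step 7. Integrate ∫(-4*x*sin(3*x)/5) dx by parts with u = x, dv = (-4*sin(3*x)/5) dx, so v = 4*cos(3*x)/15: now -2*x**3/3 + 2*x**2*sin(3*x)/5 + 4*x*cos(3*x)/15 + log(x) - 5*log(x - 1) + ∫(-4*cos(3*x)/15) dx.
Step 8. Evaluate the standard form: now -2*x**3/3 + 2*x**2*sin(3*x)/5 + 4*x*cos(3*x)/15 + log(x) - 5*log(x - 1) - 4*sin(3*x)/45.
Answer: -2*x**3/3 + 2*x**2*sin(3*x)/5 + 4*x*cos(3*x)/15 + log(x) - 5*log(x - 1) - 4*sin(3*x)/45.


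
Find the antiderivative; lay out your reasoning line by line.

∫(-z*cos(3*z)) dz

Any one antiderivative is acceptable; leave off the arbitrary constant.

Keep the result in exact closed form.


Step 1. Integrate ∫(-z*cos(3*z)) dz by parts with u = z, dv = (-cos(3*z)) dz, so v = -sin(3*z)/3: now -z*sin(3*z)/3 + ∫(sin(3*z)/3) dz.
Step 2. Evaluate the standard form: now -z*sin(3*z)/3 - cos(3*z)/9.
Answer: -z*sin(3*z)/3 - cos(3*z)/9.


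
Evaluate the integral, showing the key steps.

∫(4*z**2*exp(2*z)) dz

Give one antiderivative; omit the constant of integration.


Step 1. Integrate ∫(4*z**2*exp(2*z)) dz by parts with u = z**2, dv = (4*exp(2*z)) dz, so v = 2*exp(2*z): now 2*z**2*exp(2*z) + ∫(-4*z*exp(2*z)) dz.
Step 2. Integrate ∫(-4*z*exp(2*z)) dz by parts with u = z, dv = (-4*exp(2*z)) dz, so v = -2*exp(2*z): now 2*z**2*exp(2*z) - 2*z*exp(2*z) + ∫(2*exp(2*z)) dz.
Step 3. Evaluate the standard form: now 2*z**2*exp(2*z) - 2*z*exp(2*z) + exp(2*z).
Answer: 2*z**2*exp(2*z) - 2*z*exp(2*z) + exp(2*z).


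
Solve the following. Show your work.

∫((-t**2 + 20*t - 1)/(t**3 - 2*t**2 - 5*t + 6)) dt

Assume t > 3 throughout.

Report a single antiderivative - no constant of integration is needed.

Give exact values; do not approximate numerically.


Step 1. Decompose ∫((-t**2 + 20*t - 1)/(t**3 - 2*t**2 - 5*t + 6)) dt by partial fractions, (-t**2 + 20*t - 1)/(t**3 - 2*t**2 - 5*t + 6) = -3/(t + 2) - 3/(t - 1) + 5/(t - 3): now ∫(5/(t - 3)) dt + ∫(-3/(t - 1)) dt + ∫(-3/(t + 2)) dt.
Step 2. Evaluate the standard form [assuming t > -2]: now -3*log(t + 2) + ∫(5/(t - 3)) dt + ∫(-3/(t - 1)) dt.
Step 3. Evaluate the standard form [assuming t > 1]: now -3*log(t - 1) - 3*log(t + 2) + ∫(5/(t - 3)) dt.
Step 4. Evaluate the standard form [assuming t > 3]: now 5*log(t - 3) - 3*log(t - 1) - 3*log(t + 2).
Answer: 5*log(t - 3) - 3*log(t - 1) - 3*log(t + 2).


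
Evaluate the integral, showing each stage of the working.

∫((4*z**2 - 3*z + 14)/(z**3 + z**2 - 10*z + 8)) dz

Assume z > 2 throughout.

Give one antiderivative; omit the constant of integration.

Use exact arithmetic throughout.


Step 1. Decompose ∫((4*z**2 - 3*z + 14)/(z**3 + z**2 - 10*z + 8)) dz by partial fractions, (4*z**2 - 3*z + 14)/(z**3 + z**2 - 10*z + 8) = 3/(z + 4) - 3/(z - 1) + 4/(z - 2): now ∫(4/(z - 2)) dz + ∫(-3/(z - 1)) dz + ∫(3/(z + 4)) dz.
Step 2. Evaluate the standard form [assuming z > 2]: now 4*log(z - 2) + ∫(-3/(z - 1)) dz + ∫(3/(z + 4)) dz.
Step 3. Evaluate the standard form [assuming z > 1]: now 4*log(z - 2) - 3*log(z - 1) + ∫(3/(z + 4)) dz.
Step 4. Evaluate the standard form [assuming z > -4]: now 4*log(z - 2) - 3*log(z - 1) + 3*log(z + 4).
Answer: 4*log(z - 2) - 3*log(z - 1) + 3*log(z + 4).


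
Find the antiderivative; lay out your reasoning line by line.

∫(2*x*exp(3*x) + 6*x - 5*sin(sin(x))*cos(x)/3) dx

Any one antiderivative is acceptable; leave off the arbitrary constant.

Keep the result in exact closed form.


Step 1. Rewrite: now ∫(6*x) dx + ∫(2*x*exp(3*x)) dx + ∫(-5*sin(sin(x))*cos(x)/3) dx.
Step 2. Integrate ∫(2*x*exp(3*x)) dx by parts with u = x, dv = (2*exp(3*x)) dx, so v = 2*exp(3*x)/3: now 2*x*exp(3*x)/3 + ∫(6*x) dx + ∫(-5*sin(sin(x))*cos(x)/3) dx + ∫(-2*exp(3*x)/3) dx.
Step 3. Evaluate the standard form: now 2*x*exp(3*x)/3 - 2*exp(3*x)/9 + ∫(6*x) dx + ∫(-5*sin(sin(x))*cos(x)/3) dx.
Step 4. Evaluate the standard form: now 3*x**2 + 2*x*exp(3*x)/3 - 2*exp(3*x)/9 + ∫(-5*sin(sin(x))*cos(x)/3) dx.
Step 5. Substitute u = sin(x), turning ∫(-5*sin(sin(x))*cos(x)/3) dx into ∫(-5*sin(u)/3) du: now 3*x**2 + 2*x*exp(3*x)/3 - 2*exp(3*x)/9 + ∫(-5*sin(u)/3) du.
Step 6. Evaluate the standard form: now 3*x**2 + 2*x*exp(3*x)/3 - 2*exp(3*x)/9 + 5*cos(u)/3.
Step 7. Substitute back u = sin(x): now 3*x**2 + 2*x*exp(3*x)/3 - 2*exp(3*x)/9 + 5*cos(sin(x))/3.
Answer: 3*x**2 + 2*x*exp(3*x)/3 - 2*exp(3*x)/9 + 5*cos(sin(x))/3.


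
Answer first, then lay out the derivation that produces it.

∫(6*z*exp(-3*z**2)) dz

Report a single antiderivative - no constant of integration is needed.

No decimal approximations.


The answer is -exp(-3*z**2).
Step 1. Substitute u = z**2, turning ∫(6*z*exp(-3*z**2)) dz into ∫(3*exp(-3*u)) du: now ∫(3*exp(-3*u)) du.
Step 2. Evaluate the standard form: now -exp(-3*u).
Step 3. Substitute back u = z**2: now -exp(-3*z**2).
Answer: -exp(-3*z**2).


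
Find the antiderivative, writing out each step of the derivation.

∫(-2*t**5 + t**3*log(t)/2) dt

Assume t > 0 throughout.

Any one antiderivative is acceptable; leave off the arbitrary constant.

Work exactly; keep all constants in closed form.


Step 1. Rewrite: now ∫(-2*t**5) dt + ∫(t**3*log(t)/2) dt.
Step 2. Evaluate the standard form: now -t**6/3 + ∫(t**3*log(t)/2) dt.
Step 3. Integrate ∫(t**3*log(t)/2) dt by parts with u = log(t), dv = (t**3/2) dt, so v = t**4/8 [assuming t > 0]: now -t**6/3 + t**4*log(t)/8 + ∫(-t**3/8) dt.
Step 4. Evaluate the standard form: now -t**6/3 + t**4*log(t)/8 - t**4/32.
Answer: -t**6/3 + t**4*log(t)/8 - t**4/32.


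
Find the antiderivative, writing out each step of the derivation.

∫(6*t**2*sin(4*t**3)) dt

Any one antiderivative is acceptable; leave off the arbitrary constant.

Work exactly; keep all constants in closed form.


Step 1. Substitute u = t**3, turning ∫(6*t**2*sin(4*t**3)) dt into ∫(2*sin(4*u)) du: now ∫(2*sin(4*u)) du.
Step 2. Evaluate the standard form: now -cos(4*u)/2.
Step 3. Substitute back u = t**3: now -cos(4*t**3)/2.
Answer: -cos(4*t**3)/2.


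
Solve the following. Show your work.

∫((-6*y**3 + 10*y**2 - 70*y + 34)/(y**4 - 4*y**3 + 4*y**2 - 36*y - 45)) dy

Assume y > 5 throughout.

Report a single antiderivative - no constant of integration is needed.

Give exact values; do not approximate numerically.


Step 1. Decompose ∫((-6*y**3 + 10*y**2 - 70*y + 34)/(y**4 - 4*y**3 + 4*y**2 - 36*y - 45)) dy by partial fractions, (-6*y**3 + 10*y**2 - 70*y + 34)/(y**4 - 4*y**3 + 4*y**2 - 36*y - 45) = 4/(y**2 + 9) - 2/(y + 1) - 4/(y - 5): now ∫(-4/(y - 5)) dy + ∫(-2/(y + 1)) dy + ∫(4/(y**2 + 9)) dy.
Step 2. Evaluate the standard form [assuming y > 5]: now -4*log(y - 5) + ∫(-2/(y + 1)) dy + ∫(4/(y**2 + 9)) dy.
Step 3. Evaluate the standard form [assuming y > -1]: now -4*log(y - 5) - 2*log(y + 1) + ∫(4/(y**2 + 9)) dy.
Step 4. Evaluate the standard form: now -4*log(y - 5) - 2*log(y + 1) + 4*atan(y/3)/3.
Answer: -4*log(y - 5) - 2*log(y + 1) + 4*atan(y/3)/3.


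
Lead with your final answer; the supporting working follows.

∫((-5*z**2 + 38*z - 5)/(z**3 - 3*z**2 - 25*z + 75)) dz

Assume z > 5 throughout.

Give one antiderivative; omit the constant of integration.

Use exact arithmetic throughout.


The answer is 3*log(z - 5) - 4*log(z - 3) - 4*log(z + 5).
Step 1. Decompose ∫((-5*z**2 + 38*z - 5)/(z**3 - 3*z**2 - 25*z + 75)) dz by partial fractions, (-5*z**2 + 38*z - 5)/(z**3 - 3*z**2 - 25*z + 75) = -4/(z + 5) - 4/(z - 3) + 3/(z - 5): now ∫(3/(z - 5)) dz + ∫(-4/(z - 3)) dz + ∫(-4/(z + 5)) dz.
Step 2. Evaluate the standard form [assuming z > 3]: now -4*log(z - 3) + ∫(3/(z - 5)) dz + ∫(-4/(z + 5)) dz.
Step 3. Evaluate the standard form [assuming z > 5]: now 3*log(z - 5) - 4*log(z - 3) + ∫(-4/(z + 5)) dz.
Step 4. Evaluate the standard form [assuming z > -5]: now 3*log(z - 5) - 4*log(z - 3) - 4*log(z + 5).
Answer: 3*log(z - 5) - 4*log(z - 3) - 4*log(z + 5).


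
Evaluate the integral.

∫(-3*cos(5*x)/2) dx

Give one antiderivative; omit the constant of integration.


Answer: -3*sin(5*x)/10.


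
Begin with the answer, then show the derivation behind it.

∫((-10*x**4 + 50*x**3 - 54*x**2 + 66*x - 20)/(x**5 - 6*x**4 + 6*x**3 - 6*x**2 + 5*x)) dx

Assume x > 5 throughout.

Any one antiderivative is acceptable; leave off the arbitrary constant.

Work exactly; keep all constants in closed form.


The answer is -4*log(x) - 2*log(x - 5) - 4*log(x - 1) + 4*atan(x).
Step 1. Decompose ∫((-10*x**4 + 50*x**3 - 54*x**2 + 66*x - 20)/(x**5 - 6*x**4 + 6*x**3 - 6*x**2 + 5*x)) dx by partial fractions, (-10*x**4 + 50*x**3 - 54*x**2 + 66*x - 20)/(x**5 - 6*x**4 + 6*x**3 - 6*x**2 + 5*x) = 4/(x**2 + 1) - 4/(x - 1) - 2/(x - 5) - 4/x: now ∫(-4/x) dx + ∫(-2/(x - 5)) dx + ∫(-4/(x - 1)) dx + ∫(4/(x**2 + 1)) dx.
Step 2. Evaluate the standard form [assuming x > 0]: now -4*log(x) + ∫(-2/(x - 5)) dx + ∫(-4/(x - 1)) dx + ∫(4/(x**2 + 1)) dx.
Step 3. Evaluate the standard form [assuming x > 1]: now -4*log(x) - 4*log(x - 1) + ∫(-2/(x - 5)) dx + ∫(4/(x**2 + 1)) dx.
Step 4. Evaluate the standard form [assuming x > 5]: now -4*log(x) - 2*log(x - 5) - 4*log(x - 1) + ∫(4/(x**2 + 1)) dx.
Step 5. Evaluate the standard form: now -4*log(x) - 2*log(x - 5) - 4*log(x - 1) + 4*atan(x).
Answer: -4*log(x) - 2*log(x - 5) - 4*log(x - 1) + 4*atan(x).


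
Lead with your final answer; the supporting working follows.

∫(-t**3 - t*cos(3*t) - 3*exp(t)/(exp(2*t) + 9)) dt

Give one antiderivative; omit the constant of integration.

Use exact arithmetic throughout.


The answer is -t**4/4 - t*sin(3*t)/3 - cos(3*t)/9 - atan(exp(t)/3).
Step 1. Rewrite: now ∫(-t**3) dt + ∫(-t*cos(3*t)) dt + ∫(-3*exp(t)/(exp(2*t) + 9)) dt.
Step 2. Integrate ∫(-t*cos(3*t)) dt by parts with u = t, dv = (-cos(3*t)) dt, so v = -sin(3*t)/3: now -t*sin(3*t)/3 + ∫(-t**3) dt + ∫(-3*exp(t)/(exp(2*t) + 9)) dt + ∫(sin(3*t)/3) dt.
Step 3. Evaluate the standard form: now -t*sin(3*t)/3 - cos(3*t)/9 + ∫(-t**3) dt + ∫(-3*exp(t)/(exp(2*t) + 9)) dt.
Step 4. Evaluate the standard form: now -t**4/4 - t*sin(3*t)/3 - cos(3*t)/9 + ∫(-3*exp(t)/(exp(2*t) + 9)) dt.
Step 5. Substitute u = exp(t), turning ∫(-3*exp(t)/(exp(2*t) + 9)) dt into ∫(-3/(u**2 + 9)) du: now -t**4/4 - t*sin(3*t)/3 - cos(3*t)/9 + ∫(-3/(u**2 + 9)) du.
Step 6. Evaluate the standard form: now -t**4/4 - t*sin(3*t)/3 - cos(3*t)/9 - atan(u/3).
Step 7. Substitute back u = exp(t): now -t**4/4 - t*sin(3*t)/3 - cos(3*t)/9 - atan(exp(t)/3).
Answer: -t**4/4 - t*sin(3*t)/3 - cos(3*t)/9 - atan(exp(t)/3).


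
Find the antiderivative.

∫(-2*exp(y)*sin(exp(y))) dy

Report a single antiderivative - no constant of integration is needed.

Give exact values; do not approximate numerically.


Answer: 2*cos(exp(y)).


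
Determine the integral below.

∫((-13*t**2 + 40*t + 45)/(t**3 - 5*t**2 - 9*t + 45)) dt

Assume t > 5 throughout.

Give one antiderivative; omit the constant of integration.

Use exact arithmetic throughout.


Answer: -5*log(t - 5) - 4*log(t - 3) - 4*log(t + 3).


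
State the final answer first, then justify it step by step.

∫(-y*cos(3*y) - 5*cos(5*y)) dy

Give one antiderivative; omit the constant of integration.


The answer is -y*sin(3*y)/3 - sin(5*y) - cos(3*y)/9.
Step 1. Rewrite: now ∫(-y*cos(3*y)) dy + ∫(-5*cos(5*y)) dy.
Step 2. Evaluate the standard form: now -sin(5*y) + ∫(-y*cos(3*y)) dy.
Step 3. Integrate ∫(-y*cos(3*y)) dy by parts with u = y, dv = (-cos(3*y)) dy, so v = -sin(3*y)/3: now -y*sin(3*y)/3 - sin(5*y) + ∫(sin(3*y)/3) dy.
Step 4. Evaluate the standard form: now -y*sin(3*y)/3 - sin(5*y) - cos(3*y)/9.
Answer: -y*sin(3*y)/3 - sin(5*y) - cos(3*y)/9.


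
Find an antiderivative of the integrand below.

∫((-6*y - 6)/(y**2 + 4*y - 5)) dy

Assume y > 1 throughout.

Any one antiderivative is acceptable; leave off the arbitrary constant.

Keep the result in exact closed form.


Answer: -2*log(y - 1) - 4*log(y + 5).


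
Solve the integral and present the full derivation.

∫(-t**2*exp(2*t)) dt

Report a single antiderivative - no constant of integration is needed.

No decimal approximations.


Step 1. Integrate ∫(-t**2*exp(2*t)) dt by parts with u = t**2, dv = (-exp(2*t)) dt, so v = -exp(2*t)/2: now -t**2*exp(2*t)/2 + ∫(t*exp(2*t)) dt.
Step 2. Integrate ∫(t*exp(2*t)) dt by parts with u = t, dv = (exp(2*t)) dt, so v = exp(2*t)/2: now -t**2*exp(2*t)/2 + t*exp(2*t)/2 + ∫(-exp(2*t)/2) dt.
Step 3. Evaluate the standard form: now -t**2*exp(2*t)/2 + t*exp(2*t)/2 - exp(2*t)/4.
Answer: -t**2*exp(2*t)/2 + t*exp(2*t)/2 - exp(2*t)/4.


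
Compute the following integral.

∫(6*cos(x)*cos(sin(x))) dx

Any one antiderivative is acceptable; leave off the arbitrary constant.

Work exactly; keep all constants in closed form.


Answer: 6*sin(sin(x)).


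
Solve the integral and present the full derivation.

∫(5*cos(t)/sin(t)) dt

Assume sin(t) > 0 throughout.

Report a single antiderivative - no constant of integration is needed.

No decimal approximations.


Step 1. Substitute u = sin(t), turning ∫(5*cos(t)/sin(t)) dt into ∫(5/u) du: now ∫(5/u) du.
Step 2. Evaluate the standard form [assuming u > 0]: now 5*log(u).
Step 3. Substitute back u = sin(t): now 5*log(sin(t)).
Answer: 5*log(sin(t)).


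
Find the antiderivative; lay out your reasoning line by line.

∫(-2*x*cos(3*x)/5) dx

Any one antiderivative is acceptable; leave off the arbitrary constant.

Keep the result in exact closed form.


Step 1. Integrate ∫(-2*x*cos(3*x)/5) dx by parts with u = x, dv = (-2*cos(3*x)/5) dx, so v = -2*sin(3*x)/15: now -2*x*sin(3*x)/15 + ∫(2*sin(3*x)/15) dx.
Step 2. Evaluate the standard form: now -2*x*sin(3*x)/15 - 2*cos(3*x)/45.
Answer: -2*x*sin(3*x)/15 - 2*cos(3*x)/45.


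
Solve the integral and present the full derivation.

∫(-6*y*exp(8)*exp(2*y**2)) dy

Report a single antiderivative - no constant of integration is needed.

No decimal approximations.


Step 1. Substitute u = y**2 + 4, turning ∫(-6*y*exp(8)*exp(2*y**2)) dy into ∫(-3*exp(2*u)) du: now ∫(-3*exp(2*u)) du.
Step 2. Evaluate the standard form: now -3*exp(2*u)/2.
Step 3. Substitute back u = y**2 + 4: now -3*exp(2*y**2 + 8)/2.
Answer: -3*exp(2*y**2 + 8)/2.


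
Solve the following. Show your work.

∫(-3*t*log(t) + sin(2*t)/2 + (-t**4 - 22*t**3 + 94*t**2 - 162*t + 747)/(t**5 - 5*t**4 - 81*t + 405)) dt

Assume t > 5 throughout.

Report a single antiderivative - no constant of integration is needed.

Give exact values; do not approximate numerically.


Step 1. Rewrite: now ∫(-3*t*log(t)) dt + ∫((-t**4 - 22*t**3 + 94*t**2 - 162*t + 747)/(t**5 - 5*t**4 - 81*t + 405)) dt + ∫(sin(2*t)/2) dt.
Step 2. Decompose ∫((-t**4 - 22*t**3 + 94*t**2 - 162*t + 747)/(t**5 - 5*t**4 - 81*t + 405)) dt by partial fractions, (-t**4 - 22*t**3 + 94*t**2 - 162*t + 747)/(t**5 - 5*t**4 - 81*t + 405) = -2/(t**2 + 9) + 3/(t + 3) - 2/(t - 3) - 2/(t - 5): now ∫(-3*t*log(t)) dt + ∫(-2/(t - 5)) dt + ∫(-2/(t - 3)) dt + ∫(3/(t + 3)) dt + ∫(-2/(t**2 + 9)) dt + ∫(sin(2*t)/2) dt.
Step 3. Evaluate the standard form [assuming t > 3]: now -2*log(t - 3) + ∫(-3*t*log(t)) dt + ∫(-2/(t - 5)) dt + ∫(3/(t + 3)) dt + ∫(-2/(t**2 + 9)) dt + ∫(sin(2*t)/2) dt.
Step 4. Evaluate the standard form [assuming t > -3]: now -2*log(t - 3) + 3*log(t + 3) + ∫(-3*t*log(t)) dt + ∫(-2/(t - 5)) dt + ∫(-2/(t**2 + 9)) dt + ∫(sin(2*t)/2) dt.
Step 5. Evaluate the standard form [assuming t > 5]: now -2*log(t - 5) - 2*log(t - 3) + 3*log(t + 3) + ∫(-3*t*log(t)) dt + ∫(-2/(t**2 + 9)) dt + ∫(sin(2*t)/2) dt.
Step 6. Evaluate the standard form: now -2*log(t - 5) - 2*log(t - 3) + 3*log(t + 3) - 2*atan(t/3)/3 + ∫(-3*t*log(t)) dt + ∫(sin(2*t)/2) dt.
Step 7. Integrate ∫(-3*t*log(t)) dt by parts with u = log(t), dv = (-3*t) dt, so v = -3*t**2/2 [assuming t > 0]: now -3*t**2*log(t)/2 - 2*log(t - 5) - 2*log(t - 3) + 3*log(t + 3) - 2*atan(t/3)/3 + ∫(3*t/2) dt + ∫(sin(2*t)/2) dt.
Step 8. Evaluate the standard form: now -3*t**2*log(t)/2 + 3*t**2/4 - 2*log(t - 5) - 2*log(t - 3) + 3*log(t + 3) - 2*atan(t/3)/3 + ∫(sin(2*t)/2) dt.
Step 9. Evaluate the standard form: now -3*t**2*log(t)/2 + 3*t**2/4 - 2*log(t - 5) - 2*log(t - 3) + 3*log(t + 3) - cos(2*t)/4 - 2*atan(t/3)/3.
Answer: -3*t**2*log(t)/2 + 3*t**2/4 - 2*log(t - 5) - 2*log(t - 3) + 3*log(t + 3) - cos(2*t)/4 - 2*atan(t/3)/3.


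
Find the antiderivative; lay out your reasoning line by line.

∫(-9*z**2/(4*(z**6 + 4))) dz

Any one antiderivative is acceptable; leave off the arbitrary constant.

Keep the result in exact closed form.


Step 1. Substitute u = z**3, turning ∫(-9*z**2/(4*(z**6 + 4))) dz into ∫(-3/(4*(u**2 + 4))) du: now ∫(-3/(4*(u**2 + 4))) du.
Step 2. Evaluate the standard form: now -3*atan(u/2)/8.
Step 3. Substitute back u = z**3: now -3*atan(z**3/2)/8.
Answer: -3*atan(z**3/2)/8.


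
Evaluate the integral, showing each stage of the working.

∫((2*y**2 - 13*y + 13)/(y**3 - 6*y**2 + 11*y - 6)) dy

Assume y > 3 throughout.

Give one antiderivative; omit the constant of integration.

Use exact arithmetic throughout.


Step 1. Decompose ∫((2*y**2 - 13*y + 13)/(y**3 - 6*y**2 + 11*y - 6)) dy by partial fractions, (2*y**2 - 13*y + 13)/(y**3 - 6*y**2 + 11*y - 6) = 1/(y - 1) + 5/(y - 2) - 4/(y - 3): now ∫(-4/(y - 3)) dy + ∫(5/(y - 2)) dy + ∫(1/(y - 1)) dy.
Step 2. Evaluate the standard form [assuming y > 2]: now 5*log(y - 2) + ∫(-4/(y - 3)) dy + ∫(1/(y - 1)) dy.
Step 3. Evaluate the standard form [assuming y > 3]: now -4*log(y - 3) + 5*log(y - 2) + ∫(1/(y - 1)) dy.
Step 4. Evaluate the standard form [assuming y > 1]: now -4*log(y - 3) + 5*log(y - 2) + log(y - 1).
Answer: -4*log(y - 3) + 5*log(y - 2) + log(y - 1).


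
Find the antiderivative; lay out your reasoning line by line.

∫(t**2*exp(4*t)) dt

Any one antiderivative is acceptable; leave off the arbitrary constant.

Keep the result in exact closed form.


Step 1. Integrate ∫(t**2*exp(4*t)) dt by parts with u = t**2, dv = (exp(4*t)) dt, so v = exp(4*t)/4: now t**2*exp(4*t)/4 + ∫(-t*exp(4*t)/2) dt.
Step 2. Integrate ∫(-t*exp(4*t)/2) dt by parts with u = t, dv = (-exp(4*t)/2) dt, so v = -exp(4*t)/8: now t**2*exp(4*t)/4 - t*exp(4*t)/8 + ∫(exp(4*t)/8) dt.
Step 3. Evaluate the standard form: now t**2*exp(4*t)/4 - t*exp(4*t)/8 + exp(4*t)/32.
Answer: t**2*exp(4*t)/4 - t*exp(4*t)/8 + exp(4*t)/32.


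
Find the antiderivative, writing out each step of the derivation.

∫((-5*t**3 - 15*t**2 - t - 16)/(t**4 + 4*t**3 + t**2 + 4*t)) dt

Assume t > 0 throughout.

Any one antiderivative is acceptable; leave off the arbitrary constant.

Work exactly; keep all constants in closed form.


Step 1. Decompose ∫((-5*t**3 - 15*t**2 - t - 16)/(t**4 + 4*t**3 + t**2 + 4*t)) dt by partial fractions, (-5*t**3 - 15*t**2 - t - 16)/(t**4 + 4*t**3 + t**2 + 4*t) = 1/(t**2 + 1) - 1/(t + 4) - 4/t: now ∫(-4/t) dt + ∫(-1/(t + 4)) dt + ∫(1/(t**2 + 1)) dt.
Step 2. Evaluate the standard form [assuming t > 0]: now -4*log(t) + ∫(-1/(t + 4)) dt + ∫(1/(t**2 + 1)) dt.
Step 3. Evaluate the standard form [assuming t > -4]: now -4*log(t) - log(t + 4) + ∫(1/(t**2 + 1)) dt.
Step 4. Evaluate the standard form: now -4*log(t) - log(t + 4) + atan(t).
Answer: -4*log(t) - log(t + 4) + atan(t).


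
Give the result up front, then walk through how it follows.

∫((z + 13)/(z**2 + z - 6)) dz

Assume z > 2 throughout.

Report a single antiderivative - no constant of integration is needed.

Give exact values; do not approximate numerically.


The answer is 3*log(z - 2) - 2*log(z + 3).
Step 1. Decompose ∫((z + 13)/(z**2 + z - 6)) dz by partial fractions, (z + 13)/(z**2 + z - 6) = -2/(z + 3) + 3/(z - 2): now ∫(3/(z - 2)) dz + ∫(-2/(z + 3)) dz.
Step 2. Evaluate the standard form [assuming z > -3]: now -2*log(z + 3) + ∫(3/(z - 2)) dz.
Step 3. Evaluate the standard form [assuming z > 2]: now 3*log(z - 2) - 2*log(z + 3).
Answer: 3*log(z - 2) - 2*log(z + 3).


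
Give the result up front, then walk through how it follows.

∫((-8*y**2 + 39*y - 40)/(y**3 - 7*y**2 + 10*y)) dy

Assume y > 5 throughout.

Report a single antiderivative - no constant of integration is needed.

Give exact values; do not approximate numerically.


The answer is -4*log(y) - 3*log(y - 5) - log(y - 2).
Step 1. Decompose ∫((-8*y**2 + 39*y - 40)/(y**3 - 7*y**2 + 10*y)) dy by partial fractions, (-8*y**2 + 39*y - 40)/(y**3 - 7*y**2 + 10*y) = -1/(y - 2) - 3/(y - 5) - 4/y: now ∫(-4/y) dy + ∫(-3/(y - 5)) dy + ∫(-1/(y - 2)) dy.
Step 2. Evaluate the standard form [assuming y > 0]: now -4*log(y) + ∫(-3/(y - 5)) dy + ∫(-1/(y - 2)) dy.
Step 3. Evaluate the standard form [assuming y > 5]: now -4*log(y) - 3*log(y - 5) + ∫(-1/(y - 2)) dy.
Step 4. Evaluate the standard form [assuming y > 2]: now -4*log(y) - 3*log(y - 5) - log(y - 2).
Answer: -4*log(y) - 3*log(y - 5) - log(y - 2).
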